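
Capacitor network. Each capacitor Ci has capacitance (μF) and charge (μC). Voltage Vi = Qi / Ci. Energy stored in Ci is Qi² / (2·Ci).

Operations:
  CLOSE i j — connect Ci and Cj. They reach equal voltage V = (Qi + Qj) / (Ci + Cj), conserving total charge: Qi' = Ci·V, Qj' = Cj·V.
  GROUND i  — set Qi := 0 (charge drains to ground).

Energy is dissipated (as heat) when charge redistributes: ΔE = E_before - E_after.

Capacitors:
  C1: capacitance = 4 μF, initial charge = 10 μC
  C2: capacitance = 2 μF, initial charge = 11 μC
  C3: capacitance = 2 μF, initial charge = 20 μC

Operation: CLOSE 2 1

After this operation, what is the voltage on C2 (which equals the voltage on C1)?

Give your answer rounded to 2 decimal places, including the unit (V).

Initial: C1(4μF, Q=10μC, V=2.50V), C2(2μF, Q=11μC, V=5.50V), C3(2μF, Q=20μC, V=10.00V)
Op 1: CLOSE 2-1: Q_total=21.00, C_total=6.00, V=3.50; Q2=7.00, Q1=14.00; dissipated=6.000

Answer: 3.50 V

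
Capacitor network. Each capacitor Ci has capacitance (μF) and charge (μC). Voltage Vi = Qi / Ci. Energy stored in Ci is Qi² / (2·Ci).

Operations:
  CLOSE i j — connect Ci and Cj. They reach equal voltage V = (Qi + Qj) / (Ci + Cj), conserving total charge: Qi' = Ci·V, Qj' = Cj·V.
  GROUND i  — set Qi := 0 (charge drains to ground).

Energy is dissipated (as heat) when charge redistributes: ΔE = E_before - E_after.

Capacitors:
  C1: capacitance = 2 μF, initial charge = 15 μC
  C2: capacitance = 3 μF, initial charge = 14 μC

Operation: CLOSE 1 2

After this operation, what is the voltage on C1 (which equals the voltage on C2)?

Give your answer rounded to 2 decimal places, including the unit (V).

Answer: 5.80 V

Derivation:
Initial: C1(2μF, Q=15μC, V=7.50V), C2(3μF, Q=14μC, V=4.67V)
Op 1: CLOSE 1-2: Q_total=29.00, C_total=5.00, V=5.80; Q1=11.60, Q2=17.40; dissipated=4.817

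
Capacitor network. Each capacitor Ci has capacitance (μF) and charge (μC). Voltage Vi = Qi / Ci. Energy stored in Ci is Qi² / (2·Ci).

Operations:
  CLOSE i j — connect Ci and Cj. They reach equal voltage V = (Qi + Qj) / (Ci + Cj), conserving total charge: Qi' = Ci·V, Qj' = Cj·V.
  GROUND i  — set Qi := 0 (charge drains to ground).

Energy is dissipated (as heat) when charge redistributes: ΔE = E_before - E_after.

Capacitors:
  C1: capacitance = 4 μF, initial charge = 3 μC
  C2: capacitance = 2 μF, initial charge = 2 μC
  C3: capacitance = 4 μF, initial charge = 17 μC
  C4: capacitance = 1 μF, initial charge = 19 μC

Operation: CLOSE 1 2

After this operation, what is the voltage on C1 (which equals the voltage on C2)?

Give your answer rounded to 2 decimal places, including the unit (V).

Initial: C1(4μF, Q=3μC, V=0.75V), C2(2μF, Q=2μC, V=1.00V), C3(4μF, Q=17μC, V=4.25V), C4(1μF, Q=19μC, V=19.00V)
Op 1: CLOSE 1-2: Q_total=5.00, C_total=6.00, V=0.83; Q1=3.33, Q2=1.67; dissipated=0.042

Answer: 0.83 V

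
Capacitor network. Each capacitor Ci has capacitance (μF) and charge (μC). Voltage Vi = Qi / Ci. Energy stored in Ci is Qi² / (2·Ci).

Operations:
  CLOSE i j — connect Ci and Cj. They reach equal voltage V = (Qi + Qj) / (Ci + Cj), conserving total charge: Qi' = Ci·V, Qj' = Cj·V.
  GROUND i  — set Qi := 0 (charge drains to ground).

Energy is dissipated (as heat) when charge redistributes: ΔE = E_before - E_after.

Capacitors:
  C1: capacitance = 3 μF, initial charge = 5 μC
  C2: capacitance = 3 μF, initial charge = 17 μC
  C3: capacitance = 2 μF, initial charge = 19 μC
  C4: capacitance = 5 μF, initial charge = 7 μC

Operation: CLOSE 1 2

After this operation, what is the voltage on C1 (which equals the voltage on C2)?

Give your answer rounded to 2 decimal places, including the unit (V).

Initial: C1(3μF, Q=5μC, V=1.67V), C2(3μF, Q=17μC, V=5.67V), C3(2μF, Q=19μC, V=9.50V), C4(5μF, Q=7μC, V=1.40V)
Op 1: CLOSE 1-2: Q_total=22.00, C_total=6.00, V=3.67; Q1=11.00, Q2=11.00; dissipated=12.000

Answer: 3.67 V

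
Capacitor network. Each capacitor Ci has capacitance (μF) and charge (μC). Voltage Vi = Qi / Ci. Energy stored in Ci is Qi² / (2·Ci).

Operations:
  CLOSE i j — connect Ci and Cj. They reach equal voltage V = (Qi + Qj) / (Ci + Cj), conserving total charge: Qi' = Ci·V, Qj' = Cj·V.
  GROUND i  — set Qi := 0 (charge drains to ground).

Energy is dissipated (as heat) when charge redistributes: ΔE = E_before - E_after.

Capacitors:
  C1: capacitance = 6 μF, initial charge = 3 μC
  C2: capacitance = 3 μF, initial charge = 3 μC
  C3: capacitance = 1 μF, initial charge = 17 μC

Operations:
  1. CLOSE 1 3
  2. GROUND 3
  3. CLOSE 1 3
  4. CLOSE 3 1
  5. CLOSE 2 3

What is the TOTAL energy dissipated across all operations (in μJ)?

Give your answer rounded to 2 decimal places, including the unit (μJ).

Initial: C1(6μF, Q=3μC, V=0.50V), C2(3μF, Q=3μC, V=1.00V), C3(1μF, Q=17μC, V=17.00V)
Op 1: CLOSE 1-3: Q_total=20.00, C_total=7.00, V=2.86; Q1=17.14, Q3=2.86; dissipated=116.679
Op 2: GROUND 3: Q3=0; energy lost=4.082
Op 3: CLOSE 1-3: Q_total=17.14, C_total=7.00, V=2.45; Q1=14.69, Q3=2.45; dissipated=3.499
Op 4: CLOSE 3-1: Q_total=17.14, C_total=7.00, V=2.45; Q3=2.45, Q1=14.69; dissipated=0.000
Op 5: CLOSE 2-3: Q_total=5.45, C_total=4.00, V=1.36; Q2=4.09, Q3=1.36; dissipated=0.787
Total dissipated: 125.046 μJ

Answer: 125.05 μJ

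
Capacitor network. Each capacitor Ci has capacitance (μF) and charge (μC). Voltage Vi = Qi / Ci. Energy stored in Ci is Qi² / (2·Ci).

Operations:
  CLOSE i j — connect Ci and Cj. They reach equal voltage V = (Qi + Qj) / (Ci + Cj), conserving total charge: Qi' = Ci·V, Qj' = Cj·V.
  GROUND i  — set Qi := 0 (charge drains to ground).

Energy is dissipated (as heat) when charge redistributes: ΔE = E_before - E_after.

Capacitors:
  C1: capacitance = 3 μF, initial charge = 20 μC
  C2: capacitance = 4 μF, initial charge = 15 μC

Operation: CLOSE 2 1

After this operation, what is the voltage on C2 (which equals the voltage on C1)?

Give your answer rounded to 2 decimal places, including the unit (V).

Answer: 5.00 V

Derivation:
Initial: C1(3μF, Q=20μC, V=6.67V), C2(4μF, Q=15μC, V=3.75V)
Op 1: CLOSE 2-1: Q_total=35.00, C_total=7.00, V=5.00; Q2=20.00, Q1=15.00; dissipated=7.292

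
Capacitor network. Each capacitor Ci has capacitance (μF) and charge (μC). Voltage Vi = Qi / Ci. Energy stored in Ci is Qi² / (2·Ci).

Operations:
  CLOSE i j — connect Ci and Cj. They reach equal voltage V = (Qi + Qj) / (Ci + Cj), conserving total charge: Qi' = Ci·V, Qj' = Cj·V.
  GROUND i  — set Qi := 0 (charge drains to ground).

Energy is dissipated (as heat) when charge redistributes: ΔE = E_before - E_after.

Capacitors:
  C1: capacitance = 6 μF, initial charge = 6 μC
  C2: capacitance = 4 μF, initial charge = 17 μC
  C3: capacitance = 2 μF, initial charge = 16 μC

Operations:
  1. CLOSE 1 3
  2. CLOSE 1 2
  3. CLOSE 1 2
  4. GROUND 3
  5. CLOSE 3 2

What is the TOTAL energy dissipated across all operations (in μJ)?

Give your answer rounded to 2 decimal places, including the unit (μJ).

Initial: C1(6μF, Q=6μC, V=1.00V), C2(4μF, Q=17μC, V=4.25V), C3(2μF, Q=16μC, V=8.00V)
Op 1: CLOSE 1-3: Q_total=22.00, C_total=8.00, V=2.75; Q1=16.50, Q3=5.50; dissipated=36.750
Op 2: CLOSE 1-2: Q_total=33.50, C_total=10.00, V=3.35; Q1=20.10, Q2=13.40; dissipated=2.700
Op 3: CLOSE 1-2: Q_total=33.50, C_total=10.00, V=3.35; Q1=20.10, Q2=13.40; dissipated=0.000
Op 4: GROUND 3: Q3=0; energy lost=7.562
Op 5: CLOSE 3-2: Q_total=13.40, C_total=6.00, V=2.23; Q3=4.47, Q2=8.93; dissipated=7.482
Total dissipated: 54.494 μJ

Answer: 54.49 μJ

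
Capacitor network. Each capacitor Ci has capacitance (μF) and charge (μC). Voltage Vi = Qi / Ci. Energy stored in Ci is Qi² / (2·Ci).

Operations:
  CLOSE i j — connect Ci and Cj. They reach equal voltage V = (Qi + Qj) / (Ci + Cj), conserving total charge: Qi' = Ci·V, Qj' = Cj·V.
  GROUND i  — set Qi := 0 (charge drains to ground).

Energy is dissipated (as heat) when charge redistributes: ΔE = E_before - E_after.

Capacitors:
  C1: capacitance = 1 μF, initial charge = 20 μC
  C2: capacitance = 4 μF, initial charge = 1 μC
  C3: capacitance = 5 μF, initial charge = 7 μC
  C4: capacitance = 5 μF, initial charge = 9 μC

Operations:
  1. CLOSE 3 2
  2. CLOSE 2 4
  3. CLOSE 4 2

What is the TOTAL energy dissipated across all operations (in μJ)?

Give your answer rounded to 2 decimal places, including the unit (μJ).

Initial: C1(1μF, Q=20μC, V=20.00V), C2(4μF, Q=1μC, V=0.25V), C3(5μF, Q=7μC, V=1.40V), C4(5μF, Q=9μC, V=1.80V)
Op 1: CLOSE 3-2: Q_total=8.00, C_total=9.00, V=0.89; Q3=4.44, Q2=3.56; dissipated=1.469
Op 2: CLOSE 2-4: Q_total=12.56, C_total=9.00, V=1.40; Q2=5.58, Q4=6.98; dissipated=0.922
Op 3: CLOSE 4-2: Q_total=12.56, C_total=9.00, V=1.40; Q4=6.98, Q2=5.58; dissipated=0.000
Total dissipated: 2.392 μJ

Answer: 2.39 μJ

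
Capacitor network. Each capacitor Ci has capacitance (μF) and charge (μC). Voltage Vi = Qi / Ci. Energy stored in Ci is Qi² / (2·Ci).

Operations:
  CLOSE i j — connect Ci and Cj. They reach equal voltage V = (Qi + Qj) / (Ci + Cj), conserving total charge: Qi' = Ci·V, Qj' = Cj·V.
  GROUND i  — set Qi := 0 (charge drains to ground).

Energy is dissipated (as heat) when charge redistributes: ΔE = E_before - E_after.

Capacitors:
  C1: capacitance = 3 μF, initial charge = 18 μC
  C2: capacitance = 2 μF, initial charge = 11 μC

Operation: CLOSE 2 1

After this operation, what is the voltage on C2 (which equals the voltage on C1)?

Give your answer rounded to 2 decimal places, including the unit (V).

Initial: C1(3μF, Q=18μC, V=6.00V), C2(2μF, Q=11μC, V=5.50V)
Op 1: CLOSE 2-1: Q_total=29.00, C_total=5.00, V=5.80; Q2=11.60, Q1=17.40; dissipated=0.150

Answer: 5.80 V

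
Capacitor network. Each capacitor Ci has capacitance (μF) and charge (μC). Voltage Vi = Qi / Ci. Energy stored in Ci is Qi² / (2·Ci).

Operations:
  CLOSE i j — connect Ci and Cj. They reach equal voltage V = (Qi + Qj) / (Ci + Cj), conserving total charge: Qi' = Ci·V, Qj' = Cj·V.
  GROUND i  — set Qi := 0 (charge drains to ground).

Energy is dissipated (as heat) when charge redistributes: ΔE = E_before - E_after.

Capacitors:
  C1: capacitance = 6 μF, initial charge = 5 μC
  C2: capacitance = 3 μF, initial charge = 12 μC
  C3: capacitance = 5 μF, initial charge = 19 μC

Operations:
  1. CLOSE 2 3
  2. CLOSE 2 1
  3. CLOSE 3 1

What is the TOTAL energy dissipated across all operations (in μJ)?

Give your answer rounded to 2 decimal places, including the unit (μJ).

Initial: C1(6μF, Q=5μC, V=0.83V), C2(3μF, Q=12μC, V=4.00V), C3(5μF, Q=19μC, V=3.80V)
Op 1: CLOSE 2-3: Q_total=31.00, C_total=8.00, V=3.88; Q2=11.62, Q3=19.38; dissipated=0.037
Op 2: CLOSE 2-1: Q_total=16.62, C_total=9.00, V=1.85; Q2=5.54, Q1=11.08; dissipated=9.252
Op 3: CLOSE 3-1: Q_total=30.46, C_total=11.00, V=2.77; Q3=13.84, Q1=16.61; dissipated=5.607
Total dissipated: 14.896 μJ

Answer: 14.90 μJ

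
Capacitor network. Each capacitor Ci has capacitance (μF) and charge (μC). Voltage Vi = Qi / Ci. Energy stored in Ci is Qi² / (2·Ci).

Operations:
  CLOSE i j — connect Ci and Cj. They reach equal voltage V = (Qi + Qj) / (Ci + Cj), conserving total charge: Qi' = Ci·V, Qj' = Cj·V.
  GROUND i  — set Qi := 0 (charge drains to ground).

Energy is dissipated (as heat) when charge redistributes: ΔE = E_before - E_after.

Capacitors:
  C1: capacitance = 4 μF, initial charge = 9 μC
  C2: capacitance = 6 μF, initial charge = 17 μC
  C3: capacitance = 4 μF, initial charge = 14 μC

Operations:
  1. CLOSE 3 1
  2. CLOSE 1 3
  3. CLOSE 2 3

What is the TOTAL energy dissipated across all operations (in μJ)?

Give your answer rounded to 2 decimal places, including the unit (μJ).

Initial: C1(4μF, Q=9μC, V=2.25V), C2(6μF, Q=17μC, V=2.83V), C3(4μF, Q=14μC, V=3.50V)
Op 1: CLOSE 3-1: Q_total=23.00, C_total=8.00, V=2.88; Q3=11.50, Q1=11.50; dissipated=1.562
Op 2: CLOSE 1-3: Q_total=23.00, C_total=8.00, V=2.88; Q1=11.50, Q3=11.50; dissipated=0.000
Op 3: CLOSE 2-3: Q_total=28.50, C_total=10.00, V=2.85; Q2=17.10, Q3=11.40; dissipated=0.002
Total dissipated: 1.565 μJ

Answer: 1.56 μJ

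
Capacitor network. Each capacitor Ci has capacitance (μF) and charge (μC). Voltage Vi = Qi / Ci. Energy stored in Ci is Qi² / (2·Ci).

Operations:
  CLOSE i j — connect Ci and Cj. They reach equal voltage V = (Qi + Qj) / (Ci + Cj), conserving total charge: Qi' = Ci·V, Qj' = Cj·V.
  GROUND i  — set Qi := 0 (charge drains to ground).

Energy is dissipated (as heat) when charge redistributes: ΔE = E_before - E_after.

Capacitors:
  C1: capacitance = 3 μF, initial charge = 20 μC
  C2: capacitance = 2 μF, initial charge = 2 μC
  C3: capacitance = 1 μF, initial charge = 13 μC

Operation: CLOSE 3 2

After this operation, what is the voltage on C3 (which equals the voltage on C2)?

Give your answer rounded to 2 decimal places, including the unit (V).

Initial: C1(3μF, Q=20μC, V=6.67V), C2(2μF, Q=2μC, V=1.00V), C3(1μF, Q=13μC, V=13.00V)
Op 1: CLOSE 3-2: Q_total=15.00, C_total=3.00, V=5.00; Q3=5.00, Q2=10.00; dissipated=48.000

Answer: 5.00 V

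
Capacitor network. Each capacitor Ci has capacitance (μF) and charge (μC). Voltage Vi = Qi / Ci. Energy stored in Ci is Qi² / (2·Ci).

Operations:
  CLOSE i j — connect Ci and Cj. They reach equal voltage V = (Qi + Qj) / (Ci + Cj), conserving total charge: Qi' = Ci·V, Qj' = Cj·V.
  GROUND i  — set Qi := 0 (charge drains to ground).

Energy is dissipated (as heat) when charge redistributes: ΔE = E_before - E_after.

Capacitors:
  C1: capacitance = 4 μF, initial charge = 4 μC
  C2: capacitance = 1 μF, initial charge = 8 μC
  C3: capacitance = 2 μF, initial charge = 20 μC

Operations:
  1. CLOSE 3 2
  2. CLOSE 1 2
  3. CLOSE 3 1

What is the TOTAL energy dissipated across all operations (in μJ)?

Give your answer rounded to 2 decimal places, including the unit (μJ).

Initial: C1(4μF, Q=4μC, V=1.00V), C2(1μF, Q=8μC, V=8.00V), C3(2μF, Q=20μC, V=10.00V)
Op 1: CLOSE 3-2: Q_total=28.00, C_total=3.00, V=9.33; Q3=18.67, Q2=9.33; dissipated=1.333
Op 2: CLOSE 1-2: Q_total=13.33, C_total=5.00, V=2.67; Q1=10.67, Q2=2.67; dissipated=27.778
Op 3: CLOSE 3-1: Q_total=29.33, C_total=6.00, V=4.89; Q3=9.78, Q1=19.56; dissipated=29.630
Total dissipated: 58.741 μJ

Answer: 58.74 μJ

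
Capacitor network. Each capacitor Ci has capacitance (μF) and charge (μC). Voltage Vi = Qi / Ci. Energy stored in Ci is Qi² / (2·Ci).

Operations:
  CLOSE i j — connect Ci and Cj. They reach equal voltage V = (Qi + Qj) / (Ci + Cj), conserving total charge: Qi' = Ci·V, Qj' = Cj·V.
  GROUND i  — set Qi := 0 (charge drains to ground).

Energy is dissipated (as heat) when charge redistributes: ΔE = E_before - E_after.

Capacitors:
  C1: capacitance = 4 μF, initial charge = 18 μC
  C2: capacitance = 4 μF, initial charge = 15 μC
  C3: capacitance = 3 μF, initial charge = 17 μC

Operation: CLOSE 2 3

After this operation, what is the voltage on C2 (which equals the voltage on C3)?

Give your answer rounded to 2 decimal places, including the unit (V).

Answer: 4.57 V

Derivation:
Initial: C1(4μF, Q=18μC, V=4.50V), C2(4μF, Q=15μC, V=3.75V), C3(3μF, Q=17μC, V=5.67V)
Op 1: CLOSE 2-3: Q_total=32.00, C_total=7.00, V=4.57; Q2=18.29, Q3=13.71; dissipated=3.149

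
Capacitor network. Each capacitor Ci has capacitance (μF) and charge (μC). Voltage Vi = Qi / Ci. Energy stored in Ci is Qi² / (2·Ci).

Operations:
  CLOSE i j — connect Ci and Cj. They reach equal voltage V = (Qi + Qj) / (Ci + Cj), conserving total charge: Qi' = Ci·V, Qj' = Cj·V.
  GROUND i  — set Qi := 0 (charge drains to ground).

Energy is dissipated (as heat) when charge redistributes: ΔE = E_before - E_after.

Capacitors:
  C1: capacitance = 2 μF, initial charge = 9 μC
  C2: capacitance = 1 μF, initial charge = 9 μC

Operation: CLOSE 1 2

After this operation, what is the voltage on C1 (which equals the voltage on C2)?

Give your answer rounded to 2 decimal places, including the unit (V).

Initial: C1(2μF, Q=9μC, V=4.50V), C2(1μF, Q=9μC, V=9.00V)
Op 1: CLOSE 1-2: Q_total=18.00, C_total=3.00, V=6.00; Q1=12.00, Q2=6.00; dissipated=6.750

Answer: 6.00 V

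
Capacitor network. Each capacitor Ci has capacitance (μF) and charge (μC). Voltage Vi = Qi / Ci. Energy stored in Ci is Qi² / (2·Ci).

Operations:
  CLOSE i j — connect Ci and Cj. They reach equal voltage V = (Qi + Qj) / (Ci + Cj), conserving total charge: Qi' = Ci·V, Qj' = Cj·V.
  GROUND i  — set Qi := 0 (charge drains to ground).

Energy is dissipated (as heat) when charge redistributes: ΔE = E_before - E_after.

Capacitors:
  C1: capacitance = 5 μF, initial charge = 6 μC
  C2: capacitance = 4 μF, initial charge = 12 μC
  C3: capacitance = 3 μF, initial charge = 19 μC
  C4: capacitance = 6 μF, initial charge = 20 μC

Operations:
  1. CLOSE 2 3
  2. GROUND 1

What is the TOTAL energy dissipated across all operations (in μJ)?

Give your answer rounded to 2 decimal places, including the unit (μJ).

Answer: 13.12 μJ

Derivation:
Initial: C1(5μF, Q=6μC, V=1.20V), C2(4μF, Q=12μC, V=3.00V), C3(3μF, Q=19μC, V=6.33V), C4(6μF, Q=20μC, V=3.33V)
Op 1: CLOSE 2-3: Q_total=31.00, C_total=7.00, V=4.43; Q2=17.71, Q3=13.29; dissipated=9.524
Op 2: GROUND 1: Q1=0; energy lost=3.600
Total dissipated: 13.124 μJ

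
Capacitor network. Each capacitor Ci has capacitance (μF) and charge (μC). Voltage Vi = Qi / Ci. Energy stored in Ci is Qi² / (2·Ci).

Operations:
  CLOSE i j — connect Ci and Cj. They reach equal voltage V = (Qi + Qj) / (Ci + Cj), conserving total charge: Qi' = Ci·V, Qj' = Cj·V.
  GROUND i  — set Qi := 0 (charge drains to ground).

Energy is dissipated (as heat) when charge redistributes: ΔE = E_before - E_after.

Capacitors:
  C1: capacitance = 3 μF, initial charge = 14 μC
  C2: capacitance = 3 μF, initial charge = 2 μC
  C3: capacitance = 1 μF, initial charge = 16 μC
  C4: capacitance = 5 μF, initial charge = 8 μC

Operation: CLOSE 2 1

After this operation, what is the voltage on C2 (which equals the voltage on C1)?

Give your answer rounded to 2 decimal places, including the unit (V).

Initial: C1(3μF, Q=14μC, V=4.67V), C2(3μF, Q=2μC, V=0.67V), C3(1μF, Q=16μC, V=16.00V), C4(5μF, Q=8μC, V=1.60V)
Op 1: CLOSE 2-1: Q_total=16.00, C_total=6.00, V=2.67; Q2=8.00, Q1=8.00; dissipated=12.000

Answer: 2.67 V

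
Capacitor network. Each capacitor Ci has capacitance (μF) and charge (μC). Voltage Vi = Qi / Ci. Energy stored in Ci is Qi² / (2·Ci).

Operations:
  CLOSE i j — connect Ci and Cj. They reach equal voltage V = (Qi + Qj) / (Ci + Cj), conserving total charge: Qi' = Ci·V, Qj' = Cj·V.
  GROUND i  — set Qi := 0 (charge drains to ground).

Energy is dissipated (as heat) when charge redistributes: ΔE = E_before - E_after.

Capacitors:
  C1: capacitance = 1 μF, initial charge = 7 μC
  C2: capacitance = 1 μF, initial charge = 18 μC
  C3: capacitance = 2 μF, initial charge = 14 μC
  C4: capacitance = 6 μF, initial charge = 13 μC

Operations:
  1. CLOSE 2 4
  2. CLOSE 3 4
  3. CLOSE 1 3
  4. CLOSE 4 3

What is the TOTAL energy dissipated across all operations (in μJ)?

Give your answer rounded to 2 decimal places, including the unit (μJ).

Initial: C1(1μF, Q=7μC, V=7.00V), C2(1μF, Q=18μC, V=18.00V), C3(2μF, Q=14μC, V=7.00V), C4(6μF, Q=13μC, V=2.17V)
Op 1: CLOSE 2-4: Q_total=31.00, C_total=7.00, V=4.43; Q2=4.43, Q4=26.57; dissipated=107.440
Op 2: CLOSE 3-4: Q_total=40.57, C_total=8.00, V=5.07; Q3=10.14, Q4=30.43; dissipated=4.959
Op 3: CLOSE 1-3: Q_total=17.14, C_total=3.00, V=5.71; Q1=5.71, Q3=11.43; dissipated=1.240
Op 4: CLOSE 4-3: Q_total=41.86, C_total=8.00, V=5.23; Q4=31.39, Q3=10.46; dissipated=0.310
Total dissipated: 113.949 μJ

Answer: 113.95 μJ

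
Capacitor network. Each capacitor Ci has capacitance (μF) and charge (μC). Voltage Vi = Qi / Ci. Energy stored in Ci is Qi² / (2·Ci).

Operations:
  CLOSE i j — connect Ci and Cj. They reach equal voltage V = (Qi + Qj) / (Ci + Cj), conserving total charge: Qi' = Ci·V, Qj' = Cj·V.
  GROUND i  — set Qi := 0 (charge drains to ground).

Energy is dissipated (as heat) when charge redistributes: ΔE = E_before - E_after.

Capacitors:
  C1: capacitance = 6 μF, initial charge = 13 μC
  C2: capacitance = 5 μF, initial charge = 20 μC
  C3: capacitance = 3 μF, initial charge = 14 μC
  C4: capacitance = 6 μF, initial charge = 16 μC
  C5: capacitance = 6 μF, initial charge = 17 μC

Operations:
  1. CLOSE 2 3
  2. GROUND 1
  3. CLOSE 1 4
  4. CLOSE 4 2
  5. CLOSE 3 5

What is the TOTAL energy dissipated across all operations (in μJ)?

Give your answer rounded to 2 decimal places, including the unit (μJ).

Initial: C1(6μF, Q=13μC, V=2.17V), C2(5μF, Q=20μC, V=4.00V), C3(3μF, Q=14μC, V=4.67V), C4(6μF, Q=16μC, V=2.67V), C5(6μF, Q=17μC, V=2.83V)
Op 1: CLOSE 2-3: Q_total=34.00, C_total=8.00, V=4.25; Q2=21.25, Q3=12.75; dissipated=0.417
Op 2: GROUND 1: Q1=0; energy lost=14.083
Op 3: CLOSE 1-4: Q_total=16.00, C_total=12.00, V=1.33; Q1=8.00, Q4=8.00; dissipated=10.667
Op 4: CLOSE 4-2: Q_total=29.25, C_total=11.00, V=2.66; Q4=15.95, Q2=13.30; dissipated=11.600
Op 5: CLOSE 3-5: Q_total=29.75, C_total=9.00, V=3.31; Q3=9.92, Q5=19.83; dissipated=2.007
Total dissipated: 38.774 μJ

Answer: 38.77 μJ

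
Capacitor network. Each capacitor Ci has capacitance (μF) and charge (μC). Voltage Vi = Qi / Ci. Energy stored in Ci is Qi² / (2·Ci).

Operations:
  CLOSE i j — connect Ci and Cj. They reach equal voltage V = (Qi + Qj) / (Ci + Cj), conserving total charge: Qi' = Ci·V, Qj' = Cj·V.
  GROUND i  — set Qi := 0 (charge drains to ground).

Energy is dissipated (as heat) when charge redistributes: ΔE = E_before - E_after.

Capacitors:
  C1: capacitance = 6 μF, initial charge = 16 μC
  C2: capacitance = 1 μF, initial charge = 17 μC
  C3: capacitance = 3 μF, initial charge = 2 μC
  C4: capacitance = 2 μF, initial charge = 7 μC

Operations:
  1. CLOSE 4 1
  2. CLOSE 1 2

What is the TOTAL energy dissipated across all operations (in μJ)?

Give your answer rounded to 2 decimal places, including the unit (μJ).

Initial: C1(6μF, Q=16μC, V=2.67V), C2(1μF, Q=17μC, V=17.00V), C3(3μF, Q=2μC, V=0.67V), C4(2μF, Q=7μC, V=3.50V)
Op 1: CLOSE 4-1: Q_total=23.00, C_total=8.00, V=2.88; Q4=5.75, Q1=17.25; dissipated=0.521
Op 2: CLOSE 1-2: Q_total=34.25, C_total=7.00, V=4.89; Q1=29.36, Q2=4.89; dissipated=85.507
Total dissipated: 86.028 μJ

Answer: 86.03 μJ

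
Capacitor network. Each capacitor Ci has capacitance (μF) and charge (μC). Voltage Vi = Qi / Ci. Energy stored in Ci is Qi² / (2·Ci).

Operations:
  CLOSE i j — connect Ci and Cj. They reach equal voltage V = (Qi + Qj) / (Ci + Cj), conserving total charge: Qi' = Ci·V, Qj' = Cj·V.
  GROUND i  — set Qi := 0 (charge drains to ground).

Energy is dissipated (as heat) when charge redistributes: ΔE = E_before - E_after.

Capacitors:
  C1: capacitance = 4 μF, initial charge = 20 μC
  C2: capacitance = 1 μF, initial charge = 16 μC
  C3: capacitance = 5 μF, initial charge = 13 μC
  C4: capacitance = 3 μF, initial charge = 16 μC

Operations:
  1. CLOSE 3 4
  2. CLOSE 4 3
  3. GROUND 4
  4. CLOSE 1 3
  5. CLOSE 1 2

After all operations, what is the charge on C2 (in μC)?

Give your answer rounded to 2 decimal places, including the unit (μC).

Answer: 6.59 μC

Derivation:
Initial: C1(4μF, Q=20μC, V=5.00V), C2(1μF, Q=16μC, V=16.00V), C3(5μF, Q=13μC, V=2.60V), C4(3μF, Q=16μC, V=5.33V)
Op 1: CLOSE 3-4: Q_total=29.00, C_total=8.00, V=3.62; Q3=18.12, Q4=10.88; dissipated=7.004
Op 2: CLOSE 4-3: Q_total=29.00, C_total=8.00, V=3.62; Q4=10.88, Q3=18.12; dissipated=0.000
Op 3: GROUND 4: Q4=0; energy lost=19.711
Op 4: CLOSE 1-3: Q_total=38.12, C_total=9.00, V=4.24; Q1=16.94, Q3=21.18; dissipated=2.101
Op 5: CLOSE 1-2: Q_total=32.94, C_total=5.00, V=6.59; Q1=26.36, Q2=6.59; dissipated=55.356
Final charges: Q1=26.36, Q2=6.59, Q3=21.18, Q4=0.00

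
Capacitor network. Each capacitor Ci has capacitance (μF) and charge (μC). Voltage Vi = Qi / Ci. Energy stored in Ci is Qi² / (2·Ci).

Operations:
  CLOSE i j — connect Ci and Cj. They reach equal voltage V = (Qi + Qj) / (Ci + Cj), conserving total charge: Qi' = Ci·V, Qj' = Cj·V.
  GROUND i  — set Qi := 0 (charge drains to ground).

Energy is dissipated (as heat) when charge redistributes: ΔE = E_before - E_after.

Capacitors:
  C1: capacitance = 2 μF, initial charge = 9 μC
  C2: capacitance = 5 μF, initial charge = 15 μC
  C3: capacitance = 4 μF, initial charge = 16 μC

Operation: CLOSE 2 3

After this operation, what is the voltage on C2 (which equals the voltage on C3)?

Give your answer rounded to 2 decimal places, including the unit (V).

Initial: C1(2μF, Q=9μC, V=4.50V), C2(5μF, Q=15μC, V=3.00V), C3(4μF, Q=16μC, V=4.00V)
Op 1: CLOSE 2-3: Q_total=31.00, C_total=9.00, V=3.44; Q2=17.22, Q3=13.78; dissipated=1.111

Answer: 3.44 V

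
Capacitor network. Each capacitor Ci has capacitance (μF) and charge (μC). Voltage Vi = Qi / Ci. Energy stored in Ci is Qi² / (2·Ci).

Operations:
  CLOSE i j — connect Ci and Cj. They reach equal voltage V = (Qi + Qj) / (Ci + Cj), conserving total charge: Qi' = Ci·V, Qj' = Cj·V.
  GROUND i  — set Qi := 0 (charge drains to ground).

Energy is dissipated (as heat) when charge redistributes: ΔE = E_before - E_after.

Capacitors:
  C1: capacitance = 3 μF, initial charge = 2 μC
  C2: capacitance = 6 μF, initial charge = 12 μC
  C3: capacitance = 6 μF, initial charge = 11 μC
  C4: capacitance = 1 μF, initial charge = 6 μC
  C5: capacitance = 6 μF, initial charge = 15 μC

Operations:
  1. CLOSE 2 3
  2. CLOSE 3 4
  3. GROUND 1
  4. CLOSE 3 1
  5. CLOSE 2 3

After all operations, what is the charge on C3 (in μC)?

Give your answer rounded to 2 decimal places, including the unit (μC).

Initial: C1(3μF, Q=2μC, V=0.67V), C2(6μF, Q=12μC, V=2.00V), C3(6μF, Q=11μC, V=1.83V), C4(1μF, Q=6μC, V=6.00V), C5(6μF, Q=15μC, V=2.50V)
Op 1: CLOSE 2-3: Q_total=23.00, C_total=12.00, V=1.92; Q2=11.50, Q3=11.50; dissipated=0.042
Op 2: CLOSE 3-4: Q_total=17.50, C_total=7.00, V=2.50; Q3=15.00, Q4=2.50; dissipated=7.146
Op 3: GROUND 1: Q1=0; energy lost=0.667
Op 4: CLOSE 3-1: Q_total=15.00, C_total=9.00, V=1.67; Q3=10.00, Q1=5.00; dissipated=6.250
Op 5: CLOSE 2-3: Q_total=21.50, C_total=12.00, V=1.79; Q2=10.75, Q3=10.75; dissipated=0.094
Final charges: Q1=5.00, Q2=10.75, Q3=10.75, Q4=2.50, Q5=15.00

Answer: 10.75 μC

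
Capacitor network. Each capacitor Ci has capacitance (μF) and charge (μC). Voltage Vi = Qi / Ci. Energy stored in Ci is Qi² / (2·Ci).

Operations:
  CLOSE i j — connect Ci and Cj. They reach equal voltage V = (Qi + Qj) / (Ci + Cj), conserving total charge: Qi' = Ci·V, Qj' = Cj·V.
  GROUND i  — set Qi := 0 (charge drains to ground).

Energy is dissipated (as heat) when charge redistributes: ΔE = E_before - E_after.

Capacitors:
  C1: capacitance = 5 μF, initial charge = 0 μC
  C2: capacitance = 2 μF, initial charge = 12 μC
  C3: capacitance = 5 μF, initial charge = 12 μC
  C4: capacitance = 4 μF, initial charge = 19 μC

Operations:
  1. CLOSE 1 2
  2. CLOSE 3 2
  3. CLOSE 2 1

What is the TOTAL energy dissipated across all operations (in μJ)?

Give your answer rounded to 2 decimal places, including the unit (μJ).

Answer: 26.22 μJ

Derivation:
Initial: C1(5μF, Q=0μC, V=0.00V), C2(2μF, Q=12μC, V=6.00V), C3(5μF, Q=12μC, V=2.40V), C4(4μF, Q=19μC, V=4.75V)
Op 1: CLOSE 1-2: Q_total=12.00, C_total=7.00, V=1.71; Q1=8.57, Q2=3.43; dissipated=25.714
Op 2: CLOSE 3-2: Q_total=15.43, C_total=7.00, V=2.20; Q3=11.02, Q2=4.41; dissipated=0.336
Op 3: CLOSE 2-1: Q_total=12.98, C_total=7.00, V=1.85; Q2=3.71, Q1=9.27; dissipated=0.171
Total dissipated: 26.222 μJ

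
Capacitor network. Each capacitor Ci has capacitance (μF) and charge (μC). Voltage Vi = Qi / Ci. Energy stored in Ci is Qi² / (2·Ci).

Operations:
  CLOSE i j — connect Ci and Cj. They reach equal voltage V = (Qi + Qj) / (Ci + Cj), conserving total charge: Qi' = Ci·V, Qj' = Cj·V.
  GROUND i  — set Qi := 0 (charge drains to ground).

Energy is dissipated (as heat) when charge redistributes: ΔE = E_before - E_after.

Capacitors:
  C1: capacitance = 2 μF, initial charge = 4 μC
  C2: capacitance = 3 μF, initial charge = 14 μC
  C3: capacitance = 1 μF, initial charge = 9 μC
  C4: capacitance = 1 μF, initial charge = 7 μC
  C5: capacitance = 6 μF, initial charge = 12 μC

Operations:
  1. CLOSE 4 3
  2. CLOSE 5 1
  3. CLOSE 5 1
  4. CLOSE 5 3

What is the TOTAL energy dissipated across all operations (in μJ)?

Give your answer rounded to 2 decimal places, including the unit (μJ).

Initial: C1(2μF, Q=4μC, V=2.00V), C2(3μF, Q=14μC, V=4.67V), C3(1μF, Q=9μC, V=9.00V), C4(1μF, Q=7μC, V=7.00V), C5(6μF, Q=12μC, V=2.00V)
Op 1: CLOSE 4-3: Q_total=16.00, C_total=2.00, V=8.00; Q4=8.00, Q3=8.00; dissipated=1.000
Op 2: CLOSE 5-1: Q_total=16.00, C_total=8.00, V=2.00; Q5=12.00, Q1=4.00; dissipated=0.000
Op 3: CLOSE 5-1: Q_total=16.00, C_total=8.00, V=2.00; Q5=12.00, Q1=4.00; dissipated=0.000
Op 4: CLOSE 5-3: Q_total=20.00, C_total=7.00, V=2.86; Q5=17.14, Q3=2.86; dissipated=15.429
Total dissipated: 16.429 μJ

Answer: 16.43 μJ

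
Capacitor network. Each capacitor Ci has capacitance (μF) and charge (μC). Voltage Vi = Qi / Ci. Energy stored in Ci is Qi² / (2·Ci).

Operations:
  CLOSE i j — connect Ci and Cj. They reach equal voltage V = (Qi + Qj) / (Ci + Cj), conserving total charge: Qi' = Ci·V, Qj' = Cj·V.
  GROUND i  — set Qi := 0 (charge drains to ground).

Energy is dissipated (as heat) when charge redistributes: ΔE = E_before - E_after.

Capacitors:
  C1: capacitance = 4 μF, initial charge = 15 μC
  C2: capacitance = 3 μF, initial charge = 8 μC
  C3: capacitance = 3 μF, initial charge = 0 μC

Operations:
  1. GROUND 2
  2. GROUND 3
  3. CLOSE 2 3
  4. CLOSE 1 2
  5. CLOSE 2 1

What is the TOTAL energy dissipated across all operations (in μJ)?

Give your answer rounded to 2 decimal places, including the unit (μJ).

Answer: 22.72 μJ

Derivation:
Initial: C1(4μF, Q=15μC, V=3.75V), C2(3μF, Q=8μC, V=2.67V), C3(3μF, Q=0μC, V=0.00V)
Op 1: GROUND 2: Q2=0; energy lost=10.667
Op 2: GROUND 3: Q3=0; energy lost=0.000
Op 3: CLOSE 2-3: Q_total=0.00, C_total=6.00, V=0.00; Q2=0.00, Q3=0.00; dissipated=0.000
Op 4: CLOSE 1-2: Q_total=15.00, C_total=7.00, V=2.14; Q1=8.57, Q2=6.43; dissipated=12.054
Op 5: CLOSE 2-1: Q_total=15.00, C_total=7.00, V=2.14; Q2=6.43, Q1=8.57; dissipated=0.000
Total dissipated: 22.720 μJ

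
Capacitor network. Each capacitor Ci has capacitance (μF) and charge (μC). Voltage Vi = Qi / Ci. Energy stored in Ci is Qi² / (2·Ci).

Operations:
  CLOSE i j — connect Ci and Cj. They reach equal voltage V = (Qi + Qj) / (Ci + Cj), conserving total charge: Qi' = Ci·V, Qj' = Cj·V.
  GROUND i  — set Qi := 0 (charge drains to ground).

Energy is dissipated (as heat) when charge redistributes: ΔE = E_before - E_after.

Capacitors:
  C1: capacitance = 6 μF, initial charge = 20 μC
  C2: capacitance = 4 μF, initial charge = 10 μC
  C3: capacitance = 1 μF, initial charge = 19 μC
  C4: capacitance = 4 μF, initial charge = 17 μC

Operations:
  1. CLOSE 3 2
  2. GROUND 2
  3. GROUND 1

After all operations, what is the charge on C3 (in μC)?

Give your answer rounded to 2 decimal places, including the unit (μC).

Answer: 5.80 μC

Derivation:
Initial: C1(6μF, Q=20μC, V=3.33V), C2(4μF, Q=10μC, V=2.50V), C3(1μF, Q=19μC, V=19.00V), C4(4μF, Q=17μC, V=4.25V)
Op 1: CLOSE 3-2: Q_total=29.00, C_total=5.00, V=5.80; Q3=5.80, Q2=23.20; dissipated=108.900
Op 2: GROUND 2: Q2=0; energy lost=67.280
Op 3: GROUND 1: Q1=0; energy lost=33.333
Final charges: Q1=0.00, Q2=0.00, Q3=5.80, Q4=17.00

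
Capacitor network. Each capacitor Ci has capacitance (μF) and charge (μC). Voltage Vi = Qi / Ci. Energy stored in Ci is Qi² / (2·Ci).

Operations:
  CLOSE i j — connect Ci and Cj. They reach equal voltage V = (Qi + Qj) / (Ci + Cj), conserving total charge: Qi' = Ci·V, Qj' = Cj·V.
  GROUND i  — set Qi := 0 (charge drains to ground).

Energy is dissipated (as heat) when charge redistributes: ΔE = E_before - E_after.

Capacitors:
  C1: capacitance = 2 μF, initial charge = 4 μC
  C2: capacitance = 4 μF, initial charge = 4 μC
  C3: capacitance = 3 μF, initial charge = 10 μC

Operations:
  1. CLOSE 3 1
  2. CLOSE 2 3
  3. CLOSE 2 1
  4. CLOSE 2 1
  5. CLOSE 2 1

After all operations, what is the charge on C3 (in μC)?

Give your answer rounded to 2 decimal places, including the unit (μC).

Answer: 5.31 μC

Derivation:
Initial: C1(2μF, Q=4μC, V=2.00V), C2(4μF, Q=4μC, V=1.00V), C3(3μF, Q=10μC, V=3.33V)
Op 1: CLOSE 3-1: Q_total=14.00, C_total=5.00, V=2.80; Q3=8.40, Q1=5.60; dissipated=1.067
Op 2: CLOSE 2-3: Q_total=12.40, C_total=7.00, V=1.77; Q2=7.09, Q3=5.31; dissipated=2.777
Op 3: CLOSE 2-1: Q_total=12.69, C_total=6.00, V=2.11; Q2=8.46, Q1=4.23; dissipated=0.705
Op 4: CLOSE 2-1: Q_total=12.69, C_total=6.00, V=2.11; Q2=8.46, Q1=4.23; dissipated=0.000
Op 5: CLOSE 2-1: Q_total=12.69, C_total=6.00, V=2.11; Q2=8.46, Q1=4.23; dissipated=0.000
Final charges: Q1=4.23, Q2=8.46, Q3=5.31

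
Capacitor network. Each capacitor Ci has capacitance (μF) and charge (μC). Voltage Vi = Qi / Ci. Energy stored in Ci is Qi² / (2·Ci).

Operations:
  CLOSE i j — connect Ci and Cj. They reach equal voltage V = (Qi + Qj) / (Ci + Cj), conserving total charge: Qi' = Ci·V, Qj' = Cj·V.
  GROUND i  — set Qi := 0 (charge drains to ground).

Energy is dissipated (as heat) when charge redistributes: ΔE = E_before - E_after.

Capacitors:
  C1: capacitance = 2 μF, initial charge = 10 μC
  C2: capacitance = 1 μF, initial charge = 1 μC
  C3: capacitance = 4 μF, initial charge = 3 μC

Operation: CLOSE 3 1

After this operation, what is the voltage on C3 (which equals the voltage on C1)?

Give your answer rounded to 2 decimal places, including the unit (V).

Initial: C1(2μF, Q=10μC, V=5.00V), C2(1μF, Q=1μC, V=1.00V), C3(4μF, Q=3μC, V=0.75V)
Op 1: CLOSE 3-1: Q_total=13.00, C_total=6.00, V=2.17; Q3=8.67, Q1=4.33; dissipated=12.042

Answer: 2.17 V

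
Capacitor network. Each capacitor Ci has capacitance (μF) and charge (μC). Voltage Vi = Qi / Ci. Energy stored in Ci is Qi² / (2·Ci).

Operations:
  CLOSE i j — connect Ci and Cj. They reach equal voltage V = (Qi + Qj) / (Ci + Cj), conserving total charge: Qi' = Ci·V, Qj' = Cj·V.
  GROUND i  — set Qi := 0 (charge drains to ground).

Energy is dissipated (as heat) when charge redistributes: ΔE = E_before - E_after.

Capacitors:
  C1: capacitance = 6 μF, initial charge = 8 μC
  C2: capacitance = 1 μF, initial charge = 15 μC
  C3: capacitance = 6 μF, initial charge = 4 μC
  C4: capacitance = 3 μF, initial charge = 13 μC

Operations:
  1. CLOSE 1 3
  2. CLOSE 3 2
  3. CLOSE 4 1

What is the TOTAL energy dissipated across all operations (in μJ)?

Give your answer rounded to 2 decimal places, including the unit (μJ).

Initial: C1(6μF, Q=8μC, V=1.33V), C2(1μF, Q=15μC, V=15.00V), C3(6μF, Q=4μC, V=0.67V), C4(3μF, Q=13μC, V=4.33V)
Op 1: CLOSE 1-3: Q_total=12.00, C_total=12.00, V=1.00; Q1=6.00, Q3=6.00; dissipated=0.667
Op 2: CLOSE 3-2: Q_total=21.00, C_total=7.00, V=3.00; Q3=18.00, Q2=3.00; dissipated=84.000
Op 3: CLOSE 4-1: Q_total=19.00, C_total=9.00, V=2.11; Q4=6.33, Q1=12.67; dissipated=11.111
Total dissipated: 95.778 μJ

Answer: 95.78 μJ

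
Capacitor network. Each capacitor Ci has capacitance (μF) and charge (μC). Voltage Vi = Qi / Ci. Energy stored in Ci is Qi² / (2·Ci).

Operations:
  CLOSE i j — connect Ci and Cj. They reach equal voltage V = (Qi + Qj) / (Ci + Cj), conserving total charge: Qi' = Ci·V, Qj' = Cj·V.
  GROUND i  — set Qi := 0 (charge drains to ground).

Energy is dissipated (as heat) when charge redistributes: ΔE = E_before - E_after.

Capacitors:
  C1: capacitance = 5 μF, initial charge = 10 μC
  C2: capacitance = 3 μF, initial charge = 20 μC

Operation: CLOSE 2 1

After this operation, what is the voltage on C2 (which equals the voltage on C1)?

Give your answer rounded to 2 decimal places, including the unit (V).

Answer: 3.75 V

Derivation:
Initial: C1(5μF, Q=10μC, V=2.00V), C2(3μF, Q=20μC, V=6.67V)
Op 1: CLOSE 2-1: Q_total=30.00, C_total=8.00, V=3.75; Q2=11.25, Q1=18.75; dissipated=20.417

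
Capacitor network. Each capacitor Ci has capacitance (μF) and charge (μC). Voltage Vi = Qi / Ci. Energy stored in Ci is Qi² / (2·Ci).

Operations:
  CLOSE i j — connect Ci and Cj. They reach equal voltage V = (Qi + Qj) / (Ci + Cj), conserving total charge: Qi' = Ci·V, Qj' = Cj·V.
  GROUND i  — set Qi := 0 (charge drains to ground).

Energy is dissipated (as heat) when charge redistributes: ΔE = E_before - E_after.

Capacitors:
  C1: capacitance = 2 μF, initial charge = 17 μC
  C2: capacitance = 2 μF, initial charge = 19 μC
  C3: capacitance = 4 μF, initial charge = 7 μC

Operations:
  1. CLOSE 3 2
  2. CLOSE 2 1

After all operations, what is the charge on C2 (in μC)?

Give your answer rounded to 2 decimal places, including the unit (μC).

Answer: 12.83 μC

Derivation:
Initial: C1(2μF, Q=17μC, V=8.50V), C2(2μF, Q=19μC, V=9.50V), C3(4μF, Q=7μC, V=1.75V)
Op 1: CLOSE 3-2: Q_total=26.00, C_total=6.00, V=4.33; Q3=17.33, Q2=8.67; dissipated=40.042
Op 2: CLOSE 2-1: Q_total=25.67, C_total=4.00, V=6.42; Q2=12.83, Q1=12.83; dissipated=8.681
Final charges: Q1=12.83, Q2=12.83, Q3=17.33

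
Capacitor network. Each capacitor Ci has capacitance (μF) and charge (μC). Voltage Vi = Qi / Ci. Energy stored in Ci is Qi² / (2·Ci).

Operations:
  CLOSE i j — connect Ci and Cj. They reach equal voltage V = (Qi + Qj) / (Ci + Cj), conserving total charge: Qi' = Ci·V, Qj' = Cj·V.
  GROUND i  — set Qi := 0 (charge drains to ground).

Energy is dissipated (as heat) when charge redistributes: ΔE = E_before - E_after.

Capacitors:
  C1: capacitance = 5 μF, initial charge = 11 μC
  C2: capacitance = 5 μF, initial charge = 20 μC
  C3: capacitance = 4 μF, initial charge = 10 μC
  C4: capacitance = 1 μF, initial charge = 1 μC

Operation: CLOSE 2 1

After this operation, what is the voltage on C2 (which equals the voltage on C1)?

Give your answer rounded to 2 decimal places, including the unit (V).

Answer: 3.10 V

Derivation:
Initial: C1(5μF, Q=11μC, V=2.20V), C2(5μF, Q=20μC, V=4.00V), C3(4μF, Q=10μC, V=2.50V), C4(1μF, Q=1μC, V=1.00V)
Op 1: CLOSE 2-1: Q_total=31.00, C_total=10.00, V=3.10; Q2=15.50, Q1=15.50; dissipated=4.050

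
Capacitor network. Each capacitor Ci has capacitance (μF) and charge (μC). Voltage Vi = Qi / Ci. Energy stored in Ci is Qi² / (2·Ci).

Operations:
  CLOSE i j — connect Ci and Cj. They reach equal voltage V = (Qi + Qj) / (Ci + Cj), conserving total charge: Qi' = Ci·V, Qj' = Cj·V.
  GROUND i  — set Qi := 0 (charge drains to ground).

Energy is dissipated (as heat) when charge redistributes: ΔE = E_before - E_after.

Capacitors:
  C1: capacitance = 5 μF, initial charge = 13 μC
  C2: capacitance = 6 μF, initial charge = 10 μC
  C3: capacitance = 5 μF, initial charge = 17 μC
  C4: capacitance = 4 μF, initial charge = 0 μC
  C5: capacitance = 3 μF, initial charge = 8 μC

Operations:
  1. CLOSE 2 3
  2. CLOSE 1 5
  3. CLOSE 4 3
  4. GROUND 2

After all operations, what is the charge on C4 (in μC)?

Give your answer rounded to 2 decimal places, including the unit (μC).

Initial: C1(5μF, Q=13μC, V=2.60V), C2(6μF, Q=10μC, V=1.67V), C3(5μF, Q=17μC, V=3.40V), C4(4μF, Q=0μC, V=0.00V), C5(3μF, Q=8μC, V=2.67V)
Op 1: CLOSE 2-3: Q_total=27.00, C_total=11.00, V=2.45; Q2=14.73, Q3=12.27; dissipated=4.097
Op 2: CLOSE 1-5: Q_total=21.00, C_total=8.00, V=2.62; Q1=13.12, Q5=7.88; dissipated=0.004
Op 3: CLOSE 4-3: Q_total=12.27, C_total=9.00, V=1.36; Q4=5.45, Q3=6.82; dissipated=6.694
Op 4: GROUND 2: Q2=0; energy lost=18.074
Final charges: Q1=13.12, Q2=0.00, Q3=6.82, Q4=5.45, Q5=7.88

Answer: 5.45 μC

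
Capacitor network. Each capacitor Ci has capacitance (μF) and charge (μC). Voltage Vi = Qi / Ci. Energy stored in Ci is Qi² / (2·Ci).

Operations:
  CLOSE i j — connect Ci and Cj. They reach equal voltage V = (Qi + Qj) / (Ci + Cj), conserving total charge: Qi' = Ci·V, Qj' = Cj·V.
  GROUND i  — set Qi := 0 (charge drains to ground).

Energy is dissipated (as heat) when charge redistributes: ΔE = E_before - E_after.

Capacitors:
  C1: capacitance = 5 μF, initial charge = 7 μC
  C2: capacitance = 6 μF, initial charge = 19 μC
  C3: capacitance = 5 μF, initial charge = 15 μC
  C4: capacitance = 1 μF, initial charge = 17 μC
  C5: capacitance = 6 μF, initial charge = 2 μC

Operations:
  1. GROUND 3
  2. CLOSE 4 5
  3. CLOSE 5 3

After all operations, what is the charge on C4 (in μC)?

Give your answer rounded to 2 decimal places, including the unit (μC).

Initial: C1(5μF, Q=7μC, V=1.40V), C2(6μF, Q=19μC, V=3.17V), C3(5μF, Q=15μC, V=3.00V), C4(1μF, Q=17μC, V=17.00V), C5(6μF, Q=2μC, V=0.33V)
Op 1: GROUND 3: Q3=0; energy lost=22.500
Op 2: CLOSE 4-5: Q_total=19.00, C_total=7.00, V=2.71; Q4=2.71, Q5=16.29; dissipated=119.048
Op 3: CLOSE 5-3: Q_total=16.29, C_total=11.00, V=1.48; Q5=8.88, Q3=7.40; dissipated=10.046
Final charges: Q1=7.00, Q2=19.00, Q3=7.40, Q4=2.71, Q5=8.88

Answer: 2.71 μC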